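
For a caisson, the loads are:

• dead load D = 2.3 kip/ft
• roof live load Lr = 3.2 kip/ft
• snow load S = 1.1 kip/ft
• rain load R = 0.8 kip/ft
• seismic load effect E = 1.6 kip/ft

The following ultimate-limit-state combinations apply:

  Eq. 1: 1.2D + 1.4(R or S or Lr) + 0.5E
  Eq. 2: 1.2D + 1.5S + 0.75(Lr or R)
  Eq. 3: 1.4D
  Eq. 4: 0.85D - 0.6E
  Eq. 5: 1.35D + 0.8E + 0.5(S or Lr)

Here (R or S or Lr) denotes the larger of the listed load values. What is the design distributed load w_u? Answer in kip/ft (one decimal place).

8.0 kip/ft

(R or S or Lr) → Lr = 3.2 kip/ft; (Lr or R) → Lr = 3.2 kip/ft; (S or Lr) → Lr = 3.2 kip/ft.
Eq. 1: 1.2(2.3) + 1.4(3.2) + 0.5(1.6) = 8.0
Eq. 2: 1.2(2.3) + 1.5(1.1) + 0.75(3.2) = 6.8
Eq. 3: 1.4(2.3) = 3.2
Eq. 4: 0.85(2.3) - 0.6(1.6) = 1.0
Eq. 5: 1.35(2.3) + 0.8(1.6) + 0.5(3.2) = 6.0
Maximum is from combination 1.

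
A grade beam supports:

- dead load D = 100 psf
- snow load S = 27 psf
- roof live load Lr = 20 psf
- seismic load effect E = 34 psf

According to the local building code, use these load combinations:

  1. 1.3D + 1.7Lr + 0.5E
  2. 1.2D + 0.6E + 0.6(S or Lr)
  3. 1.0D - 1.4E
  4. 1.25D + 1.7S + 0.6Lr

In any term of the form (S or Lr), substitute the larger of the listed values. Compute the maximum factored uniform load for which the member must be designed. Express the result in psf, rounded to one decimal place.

182.9 psf

(S or Lr) → S = 27 psf.
1. 1.3(100) + 1.7(20) + 0.5(34) = 130.0 + 34.0 + 17.0 = 181.0
2. 1.2(100) + 0.6(34) + 0.6(27) = 120.0 + 20.4 + 16.2 = 156.6
3. 1.0(100) - 1.4(34) = 100.0 - 47.6 = 52.4
4. 1.25(100) + 1.7(27) + 0.6(20) = 125.0 + 45.9 + 12.0 = 182.9
The controlling combination is 4, giving 182.9 psf.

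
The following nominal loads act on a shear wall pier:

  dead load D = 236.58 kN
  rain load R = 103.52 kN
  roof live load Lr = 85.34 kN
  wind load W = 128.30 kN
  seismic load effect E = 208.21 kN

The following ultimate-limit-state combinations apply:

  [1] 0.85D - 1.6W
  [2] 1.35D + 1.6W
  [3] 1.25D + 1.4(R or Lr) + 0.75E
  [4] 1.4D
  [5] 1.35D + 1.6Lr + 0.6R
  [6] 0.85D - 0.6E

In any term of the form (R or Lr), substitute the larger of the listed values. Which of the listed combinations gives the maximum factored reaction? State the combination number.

Combination 3

(R or Lr) → R = 103.52 kN.
[1] 0.85(236.58) - 1.6(128.30) = 201.09 - 205.28 = -4.19
[2] 1.35(236.58) + 1.6(128.30) = 319.38 + 205.28 = 524.66
[3] 1.25(236.58) + 1.4(103.52) + 0.75(208.21) = 596.81
[4] 1.4(236.58) = 331.21
[5] 1.35(236.58) + 1.6(85.34) + 0.6(103.52) = 518.04
[6] 0.85(236.58) - 0.6(208.21) = 76.17
The largest value is 596.81 kN from combination 3.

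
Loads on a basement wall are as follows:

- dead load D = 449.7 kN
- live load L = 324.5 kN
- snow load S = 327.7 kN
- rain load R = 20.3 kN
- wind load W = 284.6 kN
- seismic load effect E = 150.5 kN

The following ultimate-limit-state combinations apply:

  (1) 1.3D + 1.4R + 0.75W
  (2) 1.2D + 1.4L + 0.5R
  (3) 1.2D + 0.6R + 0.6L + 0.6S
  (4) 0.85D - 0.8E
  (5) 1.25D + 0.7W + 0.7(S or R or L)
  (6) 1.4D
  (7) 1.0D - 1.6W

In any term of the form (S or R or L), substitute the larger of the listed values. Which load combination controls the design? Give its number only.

Combination 2

(S or R or L) → S = 327.7 kN.
(1) 1.3(449.7) + 1.4(20.3) + 0.75(284.6) = 584.6 + 28.4 + 213.5 = 826.5
(2) 1.2(449.7) + 1.4(324.5) + 0.5(20.3) = 539.6 + 454.3 + 10.2 = 1004.1
(3) 1.2(449.7) + 0.6(20.3) + 0.6(324.5) + 0.6(327.7) = 539.6 + 12.2 + 194.7 + 196.6 = 943.1
(4) 0.85(449.7) - 0.8(150.5) = 382.2 - 120.4 = 261.8
(5) 1.25(449.7) + 0.7(284.6) + 0.7(327.7) = 562.1 + 199.2 + 229.4 = 990.7
(6) 1.4(449.7) = 629.6
(7) 1.0(449.7) - 1.6(284.6) = 449.7 - 455.4 = -5.7
The largest value is 1004.1 kN from combination 2.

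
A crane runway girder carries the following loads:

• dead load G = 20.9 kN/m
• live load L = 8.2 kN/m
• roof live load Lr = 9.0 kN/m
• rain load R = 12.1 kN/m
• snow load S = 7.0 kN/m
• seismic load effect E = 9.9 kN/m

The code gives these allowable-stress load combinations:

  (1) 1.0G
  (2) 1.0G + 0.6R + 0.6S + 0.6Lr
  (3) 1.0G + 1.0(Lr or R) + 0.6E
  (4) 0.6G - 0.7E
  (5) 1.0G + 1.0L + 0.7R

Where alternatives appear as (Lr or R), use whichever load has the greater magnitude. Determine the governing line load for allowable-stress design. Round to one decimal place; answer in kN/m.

38.9 kN/m

(Lr or R) → R = 12.1 kN/m.
(1) 1.0(20.9) = 20.9
(2) 1.0(20.9) + 0.6(12.1) + 0.6(7.0) + 0.6(9.0) = 20.9 + 7.3 + 4.2 + 5.4 = 37.8
(3) 1.0(20.9) + 1.0(12.1) + 0.6(9.9) = 20.9 + 12.1 + 5.9 = 38.9
(4) 0.6(20.9) - 0.7(9.9) = 12.5 - 6.9 = 5.6
(5) 1.0(20.9) + 1.0(8.2) + 0.7(12.1) = 20.9 + 8.2 + 8.5 = 37.6
Maximum is from combination 3.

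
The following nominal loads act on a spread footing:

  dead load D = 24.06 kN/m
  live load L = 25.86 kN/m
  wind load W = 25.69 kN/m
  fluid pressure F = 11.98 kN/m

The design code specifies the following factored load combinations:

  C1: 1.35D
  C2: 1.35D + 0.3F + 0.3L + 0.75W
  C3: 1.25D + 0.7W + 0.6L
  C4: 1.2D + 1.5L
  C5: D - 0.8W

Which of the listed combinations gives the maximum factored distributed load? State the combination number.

C1: 1.35(24.06) = 32.48
C2: 1.35(24.06) + 0.3(11.98) + 0.3(25.86) + 0.75(25.69) = 32.48 + 3.59 + 7.76 + 19.27 = 63.10
C3: 1.25(24.06) + 0.7(25.69) + 0.6(25.86) = 63.57
C4: 1.2(24.06) + 1.5(25.86) = 28.87 + 38.79 = 67.66
C5: 1.0(24.06) - 0.8(25.69) = 24.06 - 20.55 = 3.51
The largest value is 67.66 kN/m from combination 4.

Combination 4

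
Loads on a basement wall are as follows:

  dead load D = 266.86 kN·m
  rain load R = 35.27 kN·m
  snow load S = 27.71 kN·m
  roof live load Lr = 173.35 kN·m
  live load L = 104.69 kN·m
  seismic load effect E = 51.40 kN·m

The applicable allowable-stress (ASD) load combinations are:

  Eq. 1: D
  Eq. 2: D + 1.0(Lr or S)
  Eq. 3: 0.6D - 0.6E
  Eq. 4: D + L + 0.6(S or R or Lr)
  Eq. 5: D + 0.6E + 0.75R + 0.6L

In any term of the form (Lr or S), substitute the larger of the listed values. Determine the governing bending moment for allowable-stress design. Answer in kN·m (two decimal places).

475.56 kN·m

(Lr or S) → Lr = 173.35 kN·m; (S or R or Lr) → Lr = 173.35 kN·m.
Eq. 1: 1.0(266.86) = 266.86
Eq. 2: 1.0(266.86) + 1.0(173.35) = 266.86 + 173.35 = 440.21
Eq. 3: 0.6(266.86) - 0.6(51.40) = 160.12 - 30.84 = 129.28
Eq. 4: 1.0(266.86) + 1.0(104.69) + 0.6(173.35) = 266.86 + 104.69 + 104.01 = 475.56
Eq. 5: 1.0(266.86) + 0.6(51.40) + 0.75(35.27) + 0.6(104.69) = 386.97
Combination 4 governs: M = 475.56 kN·m.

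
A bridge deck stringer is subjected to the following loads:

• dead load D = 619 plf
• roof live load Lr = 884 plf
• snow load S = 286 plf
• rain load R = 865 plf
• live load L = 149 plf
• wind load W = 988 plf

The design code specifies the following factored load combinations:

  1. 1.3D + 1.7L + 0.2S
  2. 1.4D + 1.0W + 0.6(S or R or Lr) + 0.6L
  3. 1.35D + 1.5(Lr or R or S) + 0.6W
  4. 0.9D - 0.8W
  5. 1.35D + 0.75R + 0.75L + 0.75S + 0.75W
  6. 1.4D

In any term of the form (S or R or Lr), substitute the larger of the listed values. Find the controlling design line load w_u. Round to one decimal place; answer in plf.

2754.5 plf

(S or R or Lr) → Lr = 884 plf; (Lr or R or S) → Lr = 884 plf.
1. 1.3(619) + 1.7(149) + 0.2(286) = 804.7 + 253.3 + 57.2 = 1115.2
2. 1.4(619) + 1.0(988) + 0.6(884) + 0.6(149) = 866.6 + 988.0 + 530.4 + 89.4 = 2474.4
3. 1.35(619) + 1.5(884) + 0.6(988) = 835.7 + 1326.0 + 592.8 = 2754.5
4. 0.9(619) - 0.8(988) = 557.1 - 790.4 = -233.3
5. 1.35(619) + 0.75(865) + 0.75(149) + 0.75(286) + 0.75(988) = 2551.7
6. 1.4(619) = 866.6
Maximum is from combination 3.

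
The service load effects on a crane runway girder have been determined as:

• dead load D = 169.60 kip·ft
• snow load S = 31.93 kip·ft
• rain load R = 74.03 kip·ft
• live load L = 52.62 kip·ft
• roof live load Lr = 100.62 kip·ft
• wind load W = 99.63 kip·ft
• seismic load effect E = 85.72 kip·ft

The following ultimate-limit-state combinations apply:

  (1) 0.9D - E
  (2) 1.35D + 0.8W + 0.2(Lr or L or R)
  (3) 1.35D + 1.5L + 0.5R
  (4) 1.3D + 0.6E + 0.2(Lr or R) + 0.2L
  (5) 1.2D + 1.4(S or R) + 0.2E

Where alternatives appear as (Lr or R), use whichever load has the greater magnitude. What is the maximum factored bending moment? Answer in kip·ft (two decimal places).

(Lr or L or R) → Lr = 100.62 kip·ft; (Lr or R) → Lr = 100.62 kip·ft; (S or R) → R = 74.03 kip·ft.
(1) 0.9(169.60) - 1.0(85.72) = 152.64 - 85.72 = 66.92
(2) 1.35(169.60) + 0.8(99.63) + 0.2(100.62) = 328.79
(3) 1.35(169.60) + 1.5(52.62) + 0.5(74.03) = 228.96 + 78.93 + 37.02 = 344.91
(4) 1.3(169.60) + 0.6(85.72) + 0.2(100.62) + 0.2(52.62) = 302.56
(5) 1.2(169.60) + 1.4(74.03) + 0.2(85.72) = 324.31
Combination 3 governs: M_u = 344.91 kip·ft.

344.91 kip·ft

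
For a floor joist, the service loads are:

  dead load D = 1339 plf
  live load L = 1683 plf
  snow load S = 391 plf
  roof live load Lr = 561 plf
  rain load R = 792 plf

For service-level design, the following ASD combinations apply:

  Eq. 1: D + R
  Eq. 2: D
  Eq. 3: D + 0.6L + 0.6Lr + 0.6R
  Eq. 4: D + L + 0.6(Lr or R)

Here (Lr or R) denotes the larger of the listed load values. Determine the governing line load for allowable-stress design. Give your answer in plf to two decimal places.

3497.20 plf

(Lr or R) → R = 792 plf.
Eq. 1: 1.0(1339) + 1.0(792) = 1339.00 + 792.00 = 2131.00
Eq. 2: 1.0(1339) = 1339.00
Eq. 3: 1.0(1339) + 0.6(1683) + 0.6(561) + 0.6(792) = 1339.00 + 1009.80 + 336.60 + 475.20 = 3160.60
Eq. 4: 1.0(1339) + 1.0(1683) + 0.6(792) = 1339.00 + 1683.00 + 475.20 = 3497.20
Maximum is from combination 4.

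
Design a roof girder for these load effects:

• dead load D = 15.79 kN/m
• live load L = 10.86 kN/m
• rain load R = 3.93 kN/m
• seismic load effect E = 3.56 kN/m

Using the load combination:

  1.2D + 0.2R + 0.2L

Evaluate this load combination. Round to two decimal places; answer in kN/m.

21.91 kN/m

1.2(15.79) + 0.2(3.93) + 0.2(10.86) = 21.91
w_u = 21.91 kN/m.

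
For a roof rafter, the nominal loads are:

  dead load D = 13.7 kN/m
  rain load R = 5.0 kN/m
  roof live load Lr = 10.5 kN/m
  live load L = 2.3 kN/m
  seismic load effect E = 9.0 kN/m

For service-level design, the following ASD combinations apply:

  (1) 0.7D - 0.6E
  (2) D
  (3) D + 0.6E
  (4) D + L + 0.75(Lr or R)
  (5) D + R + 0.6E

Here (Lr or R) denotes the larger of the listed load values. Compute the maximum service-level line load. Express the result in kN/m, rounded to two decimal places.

24.10 kN/m

(Lr or R) → Lr = 10.5 kN/m.
(1) 0.7(13.7) - 0.6(9.0) = 4.19
(2) 1.0(13.7) = 13.70
(3) 1.0(13.7) + 0.6(9.0) = 19.10
(4) 1.0(13.7) + 1.0(2.3) + 0.75(10.5) = 23.88
(5) 1.0(13.7) + 1.0(5.0) + 0.6(9.0) = 24.10
Combination 5 governs: w = 24.10 kN/m.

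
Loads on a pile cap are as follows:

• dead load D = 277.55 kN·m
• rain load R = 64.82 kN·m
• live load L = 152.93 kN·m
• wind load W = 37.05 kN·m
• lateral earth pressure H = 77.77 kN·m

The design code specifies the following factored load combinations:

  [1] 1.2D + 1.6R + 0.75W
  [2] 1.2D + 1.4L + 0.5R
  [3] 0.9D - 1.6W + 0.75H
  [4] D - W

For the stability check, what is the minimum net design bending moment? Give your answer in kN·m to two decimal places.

240.50 kN·m

[1] 1.2(277.55) + 1.6(64.82) + 0.75(37.05) = 333.06 + 103.71 + 27.79 = 464.56
[2] 1.2(277.55) + 1.4(152.93) + 0.5(64.82) = 333.06 + 214.10 + 32.41 = 579.57
[3] 0.9(277.55) - 1.6(37.05) + 0.75(77.77) = 248.84
[4] 1.0(277.55) - 1.0(37.05) = 277.55 - 37.05 = 240.50
Combination 4 gives the minimum: 240.50 kN·m.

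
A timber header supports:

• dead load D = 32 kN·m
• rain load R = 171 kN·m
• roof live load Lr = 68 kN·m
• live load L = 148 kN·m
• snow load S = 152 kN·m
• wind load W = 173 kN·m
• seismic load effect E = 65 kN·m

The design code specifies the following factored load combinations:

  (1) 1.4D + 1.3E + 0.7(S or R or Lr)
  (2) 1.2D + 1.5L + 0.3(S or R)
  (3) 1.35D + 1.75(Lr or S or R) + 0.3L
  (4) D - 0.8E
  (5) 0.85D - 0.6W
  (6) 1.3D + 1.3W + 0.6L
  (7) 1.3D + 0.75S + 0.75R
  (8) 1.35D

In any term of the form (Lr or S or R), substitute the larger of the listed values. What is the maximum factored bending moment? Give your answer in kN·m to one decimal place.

386.9 kN·m

(S or R or Lr) → R = 171 kN·m; (S or R) → R = 171 kN·m; (Lr or S or R) → R = 171 kN·m.
(1) 1.4(32) + 1.3(65) + 0.7(171) = 44.8 + 84.5 + 119.7 = 249.0
(2) 1.2(32) + 1.5(148) + 0.3(171) = 38.4 + 222.0 + 51.3 = 311.7
(3) 1.35(32) + 1.75(171) + 0.3(148) = 43.2 + 299.3 + 44.4 = 386.9
(4) 1.0(32) - 0.8(65) = 32.0 - 52.0 = -20.0
(5) 0.85(32) - 0.6(173) = 27.2 - 103.8 = -76.6
(6) 1.3(32) + 1.3(173) + 0.6(148) = 41.6 + 224.9 + 88.8 = 355.3
(7) 1.3(32) + 0.75(152) + 0.75(171) = 41.6 + 114.0 + 128.3 = 283.9
(8) 1.35(32) = 43.2
Maximum is from combination 3.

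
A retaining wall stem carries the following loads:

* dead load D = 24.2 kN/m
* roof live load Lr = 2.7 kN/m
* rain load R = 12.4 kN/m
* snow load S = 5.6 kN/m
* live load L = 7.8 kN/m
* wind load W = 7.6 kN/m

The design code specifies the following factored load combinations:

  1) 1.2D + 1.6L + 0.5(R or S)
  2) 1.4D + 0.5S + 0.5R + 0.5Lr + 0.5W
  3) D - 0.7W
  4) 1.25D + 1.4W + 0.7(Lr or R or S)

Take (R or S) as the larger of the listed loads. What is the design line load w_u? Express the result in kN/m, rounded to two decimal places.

49.57 kN/m

(R or S) → R = 12.4 kN/m; (Lr or R or S) → R = 12.4 kN/m.
1) 1.2(24.2) + 1.6(7.8) + 0.5(12.4) = 29.04 + 12.48 + 6.20 = 47.72
2) 1.4(24.2) + 0.5(5.6) + 0.5(12.4) + 0.5(2.7) + 0.5(7.6) = 33.88 + 2.80 + 6.20 + 1.35 + 3.80 = 48.03
3) 1.0(24.2) - 0.7(7.6) = 24.20 - 5.32 = 18.88
4) 1.25(24.2) + 1.4(7.6) + 0.7(12.4) = 30.25 + 10.64 + 8.68 = 49.57
Combination 4 governs: w_u = 49.57 kN/m.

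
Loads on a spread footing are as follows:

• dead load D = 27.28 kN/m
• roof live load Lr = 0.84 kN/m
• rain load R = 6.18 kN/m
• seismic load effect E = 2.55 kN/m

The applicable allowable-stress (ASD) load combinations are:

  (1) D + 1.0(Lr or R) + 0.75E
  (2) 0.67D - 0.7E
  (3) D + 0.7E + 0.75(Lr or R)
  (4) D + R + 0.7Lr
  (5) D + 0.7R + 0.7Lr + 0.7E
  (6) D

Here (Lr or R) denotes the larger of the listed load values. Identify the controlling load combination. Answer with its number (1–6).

Combination 1

(Lr or R) → R = 6.18 kN/m.
(1) 1.0(27.28) + 1.0(6.18) + 0.75(2.55) = 27.28 + 6.18 + 1.91 = 35.37
(2) 0.67(27.28) - 0.7(2.55) = 18.28 - 1.79 = 16.49
(3) 1.0(27.28) + 0.7(2.55) + 0.75(6.18) = 33.70
(4) 1.0(27.28) + 1.0(6.18) + 0.7(0.84) = 27.28 + 6.18 + 0.59 = 34.05
(5) 1.0(27.28) + 0.7(6.18) + 0.7(0.84) + 0.7(2.55) = 33.98
(6) 1.0(27.28) = 27.28
The largest value is 35.37 kN/m from combination 1.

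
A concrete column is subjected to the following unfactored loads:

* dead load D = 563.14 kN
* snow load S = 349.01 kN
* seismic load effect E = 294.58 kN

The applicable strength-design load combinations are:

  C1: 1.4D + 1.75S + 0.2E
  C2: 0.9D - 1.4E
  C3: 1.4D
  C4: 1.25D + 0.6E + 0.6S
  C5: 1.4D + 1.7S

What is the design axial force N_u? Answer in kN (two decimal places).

1458.08 kN

C1: 1.4(563.14) + 1.75(349.01) + 0.2(294.58) = 1458.08
C2: 0.9(563.14) - 1.4(294.58) = 94.41
C3: 1.4(563.14) = 788.40
C4: 1.25(563.14) + 0.6(294.58) + 0.6(349.01) = 1090.08
C5: 1.4(563.14) + 1.7(349.01) = 1381.71
Combination 1 governs: N_u = 1458.08 kN.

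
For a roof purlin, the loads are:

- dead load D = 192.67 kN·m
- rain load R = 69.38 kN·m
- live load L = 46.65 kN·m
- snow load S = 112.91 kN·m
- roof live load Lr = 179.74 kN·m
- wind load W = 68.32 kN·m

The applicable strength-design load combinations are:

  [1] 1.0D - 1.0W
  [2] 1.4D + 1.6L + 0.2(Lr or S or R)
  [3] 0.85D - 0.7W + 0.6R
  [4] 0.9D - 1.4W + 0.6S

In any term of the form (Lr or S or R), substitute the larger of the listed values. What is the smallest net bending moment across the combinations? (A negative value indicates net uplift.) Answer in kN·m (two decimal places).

124.35 kN·m

(Lr or S or R) → Lr = 179.74 kN·m.
[1] 1.0(192.67) - 1.0(68.32) = 124.35
[2] 1.4(192.67) + 1.6(46.65) + 0.2(179.74) = 380.33
[3] 0.85(192.67) - 0.7(68.32) + 0.6(69.38) = 157.57
[4] 0.9(192.67) - 1.4(68.32) + 0.6(112.91) = 145.50
Combination 1 gives the minimum: 124.35 kN·m.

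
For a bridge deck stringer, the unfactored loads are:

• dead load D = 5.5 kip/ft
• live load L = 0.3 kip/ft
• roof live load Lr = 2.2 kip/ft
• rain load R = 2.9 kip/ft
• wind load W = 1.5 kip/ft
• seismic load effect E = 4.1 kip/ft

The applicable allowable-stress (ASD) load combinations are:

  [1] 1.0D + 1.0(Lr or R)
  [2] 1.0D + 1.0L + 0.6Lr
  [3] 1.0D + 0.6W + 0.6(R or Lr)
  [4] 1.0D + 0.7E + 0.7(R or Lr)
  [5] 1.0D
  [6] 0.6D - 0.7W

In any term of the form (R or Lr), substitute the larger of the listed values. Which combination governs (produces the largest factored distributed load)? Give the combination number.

Combination 4

(Lr or R) → R = 2.9 kip/ft; (R or Lr) → R = 2.9 kip/ft.
[1] 1.0(5.5) + 1.0(2.9) = 8.40
[2] 1.0(5.5) + 1.0(0.3) + 0.6(2.2) = 7.12
[3] 1.0(5.5) + 0.6(1.5) + 0.6(2.9) = 8.14
[4] 1.0(5.5) + 0.7(4.1) + 0.7(2.9) = 10.40
[5] 1.0(5.5) = 5.50
[6] 0.6(5.5) - 0.7(1.5) = 2.25
The largest value is 10.40 kip/ft from combination 4.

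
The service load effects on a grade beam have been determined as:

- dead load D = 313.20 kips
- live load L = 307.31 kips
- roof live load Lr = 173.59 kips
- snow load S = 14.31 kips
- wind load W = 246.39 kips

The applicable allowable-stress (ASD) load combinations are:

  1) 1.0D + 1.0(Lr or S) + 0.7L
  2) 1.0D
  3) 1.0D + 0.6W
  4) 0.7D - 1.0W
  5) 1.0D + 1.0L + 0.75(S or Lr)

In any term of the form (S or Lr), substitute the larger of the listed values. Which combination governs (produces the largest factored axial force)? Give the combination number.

Combination 5

(Lr or S) → Lr = 173.59 kips; (S or Lr) → Lr = 173.59 kips.
1) 1.0(313.20) + 1.0(173.59) + 0.7(307.31) = 313.20 + 173.59 + 215.12 = 701.91
2) 1.0(313.20) = 313.20
3) 1.0(313.20) + 0.6(246.39) = 313.20 + 147.83 = 461.03
4) 0.7(313.20) - 1.0(246.39) = 219.24 - 246.39 = -27.15
5) 1.0(313.20) + 1.0(307.31) + 0.75(173.59) = 313.20 + 307.31 + 130.19 = 750.70
The largest value is 750.70 kips from combination 5.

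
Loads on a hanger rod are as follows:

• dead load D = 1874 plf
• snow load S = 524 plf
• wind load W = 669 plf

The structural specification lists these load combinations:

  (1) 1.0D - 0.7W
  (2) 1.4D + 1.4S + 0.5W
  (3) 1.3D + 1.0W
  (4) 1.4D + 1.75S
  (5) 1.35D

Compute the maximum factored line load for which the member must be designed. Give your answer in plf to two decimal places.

(1) 1.0(1874) - 0.7(669) = 1874.00 - 468.30 = 1405.70
(2) 1.4(1874) + 1.4(524) + 0.5(669) = 2623.60 + 733.60 + 334.50 = 3691.70
(3) 1.3(1874) + 1.0(669) = 2436.20 + 669.00 = 3105.20
(4) 1.4(1874) + 1.75(524) = 2623.60 + 917.00 = 3540.60
(5) 1.35(1874) = 2529.90
The controlling combination is 2, giving 3691.70 plf.

3691.70 plf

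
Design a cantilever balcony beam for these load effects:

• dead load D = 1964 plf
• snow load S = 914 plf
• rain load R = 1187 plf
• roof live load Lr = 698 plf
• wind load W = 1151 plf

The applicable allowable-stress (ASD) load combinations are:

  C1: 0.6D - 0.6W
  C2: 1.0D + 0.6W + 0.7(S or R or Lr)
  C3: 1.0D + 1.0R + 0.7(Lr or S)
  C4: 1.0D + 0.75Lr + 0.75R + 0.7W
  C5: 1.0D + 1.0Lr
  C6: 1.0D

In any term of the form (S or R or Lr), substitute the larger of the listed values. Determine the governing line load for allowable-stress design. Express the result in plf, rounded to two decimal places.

4183.45 plf

(S or R or Lr) → R = 1187 plf; (Lr or S) → S = 914 plf.
C1: 0.6(1964) - 0.6(1151) = 1178.40 - 690.60 = 487.80
C2: 1.0(1964) + 0.6(1151) + 0.7(1187) = 1964.00 + 690.60 + 830.90 = 3485.50
C3: 1.0(1964) + 1.0(1187) + 0.7(914) = 1964.00 + 1187.00 + 639.80 = 3790.80
C4: 1.0(1964) + 0.75(698) + 0.75(1187) + 0.7(1151) = 1964.00 + 523.50 + 890.25 + 805.70 = 4183.45
C5: 1.0(1964) + 1.0(698) = 1964.00 + 698.00 = 2662.00
C6: 1.0(1964) = 1964.00
The controlling combination is 4, giving 4183.45 plf.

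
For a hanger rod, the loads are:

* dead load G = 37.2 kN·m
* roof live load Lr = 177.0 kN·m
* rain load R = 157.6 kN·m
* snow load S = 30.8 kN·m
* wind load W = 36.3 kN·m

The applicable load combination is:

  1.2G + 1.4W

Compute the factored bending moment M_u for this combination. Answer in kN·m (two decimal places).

1.2(37.2) + 1.4(36.3) = 44.64 + 50.82 = 95.46
M_u = 95.46 kN·m.

95.46 kN·m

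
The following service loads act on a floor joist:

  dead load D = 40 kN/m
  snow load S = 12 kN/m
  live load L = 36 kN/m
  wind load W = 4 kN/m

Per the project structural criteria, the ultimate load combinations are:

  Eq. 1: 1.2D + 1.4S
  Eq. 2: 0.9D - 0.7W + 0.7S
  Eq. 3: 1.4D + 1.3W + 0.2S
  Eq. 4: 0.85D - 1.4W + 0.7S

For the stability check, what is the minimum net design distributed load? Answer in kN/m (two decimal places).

36.80 kN/m

Eq. 1: 1.2(40) + 1.4(12) = 48.00 + 16.80 = 64.80
Eq. 2: 0.9(40) - 0.7(4) + 0.7(12) = 36.00 - 2.80 + 8.40 = 41.60
Eq. 3: 1.4(40) + 1.3(4) + 0.2(12) = 56.00 + 5.20 + 2.40 = 63.60
Eq. 4: 0.85(40) - 1.4(4) + 0.7(12) = 34.00 - 5.60 + 8.40 = 36.80
Combination 4 gives the minimum: 36.80 kN/m.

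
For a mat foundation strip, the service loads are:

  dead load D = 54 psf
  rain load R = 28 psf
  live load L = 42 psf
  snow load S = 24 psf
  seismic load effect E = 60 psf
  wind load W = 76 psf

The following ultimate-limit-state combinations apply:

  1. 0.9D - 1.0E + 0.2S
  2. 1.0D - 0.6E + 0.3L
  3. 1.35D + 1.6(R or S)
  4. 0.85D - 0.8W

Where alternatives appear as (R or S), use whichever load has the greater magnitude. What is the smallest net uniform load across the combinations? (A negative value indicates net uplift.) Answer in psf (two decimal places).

(R or S) → R = 28 psf.
1. 0.9(54) - 1.0(60) + 0.2(24) = 48.60 - 60.00 + 4.80 = -6.60
2. 1.0(54) - 0.6(60) + 0.3(42) = 54.00 - 36.00 + 12.60 = 30.60
3. 1.35(54) + 1.6(28) = 72.90 + 44.80 = 117.70
4. 0.85(54) - 0.8(76) = 45.90 - 60.80 = -14.90
Combination 4 gives the minimum: -14.90 psf.

-14.90 psf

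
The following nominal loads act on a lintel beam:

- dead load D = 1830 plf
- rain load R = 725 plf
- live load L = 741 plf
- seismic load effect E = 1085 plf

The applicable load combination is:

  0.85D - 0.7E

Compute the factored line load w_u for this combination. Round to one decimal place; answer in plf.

0.85(1830) - 0.7(1085) = 796.0
w_u = 796.0 plf.

796.0 plf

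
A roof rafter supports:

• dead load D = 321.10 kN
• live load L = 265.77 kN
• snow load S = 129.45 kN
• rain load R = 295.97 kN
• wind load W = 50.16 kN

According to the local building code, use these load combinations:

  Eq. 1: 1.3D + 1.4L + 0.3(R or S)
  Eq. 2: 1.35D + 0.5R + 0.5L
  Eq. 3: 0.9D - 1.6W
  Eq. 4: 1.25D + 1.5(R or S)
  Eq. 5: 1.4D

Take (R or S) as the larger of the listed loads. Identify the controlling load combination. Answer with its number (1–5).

(R or S) → R = 295.97 kN.
Eq. 1: 1.3(321.10) + 1.4(265.77) + 0.3(295.97) = 878.30
Eq. 2: 1.35(321.10) + 0.5(295.97) + 0.5(265.77) = 714.36
Eq. 3: 0.9(321.10) - 1.6(50.16) = 208.73
Eq. 4: 1.25(321.10) + 1.5(295.97) = 845.33
Eq. 5: 1.4(321.10) = 449.54
The largest value is 878.30 kN from combination 1.

Combination 1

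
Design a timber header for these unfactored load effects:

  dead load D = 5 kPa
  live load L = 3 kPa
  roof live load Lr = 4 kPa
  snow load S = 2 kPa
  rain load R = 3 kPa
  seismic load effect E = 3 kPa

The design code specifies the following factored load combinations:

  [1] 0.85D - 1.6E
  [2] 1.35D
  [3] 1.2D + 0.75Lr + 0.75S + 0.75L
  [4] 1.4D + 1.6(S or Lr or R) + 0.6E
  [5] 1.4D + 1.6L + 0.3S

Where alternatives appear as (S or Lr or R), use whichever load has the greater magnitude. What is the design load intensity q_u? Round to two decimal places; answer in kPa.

(S or Lr or R) → Lr = 4 kPa.
[1] 0.85(5) - 1.6(3) = -0.55
[2] 1.35(5) = 6.75
[3] 1.2(5) + 0.75(4) + 0.75(2) + 0.75(3) = 12.75
[4] 1.4(5) + 1.6(4) + 0.6(3) = 15.20
[5] 1.4(5) + 1.6(3) + 0.3(2) = 12.40
Combination 4 governs: q_u = 15.20 kPa.

15.20 kPa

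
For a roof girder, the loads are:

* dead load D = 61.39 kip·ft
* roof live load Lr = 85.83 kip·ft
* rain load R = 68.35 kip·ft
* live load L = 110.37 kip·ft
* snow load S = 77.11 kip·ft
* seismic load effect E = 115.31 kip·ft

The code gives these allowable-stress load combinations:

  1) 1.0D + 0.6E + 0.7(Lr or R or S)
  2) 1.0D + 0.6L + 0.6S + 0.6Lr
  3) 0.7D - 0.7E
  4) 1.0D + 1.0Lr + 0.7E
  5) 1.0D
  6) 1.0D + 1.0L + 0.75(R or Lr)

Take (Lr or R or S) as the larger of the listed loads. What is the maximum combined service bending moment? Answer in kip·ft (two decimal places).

236.13 kip·ft

(Lr or R or S) → Lr = 85.83 kip·ft; (R or Lr) → Lr = 85.83 kip·ft.
1) 1.0(61.39) + 0.6(115.31) + 0.7(85.83) = 61.39 + 69.19 + 60.08 = 190.66
2) 1.0(61.39) + 0.6(110.37) + 0.6(77.11) + 0.6(85.83) = 61.39 + 66.22 + 46.27 + 51.50 = 225.38
3) 0.7(61.39) - 0.7(115.31) = -37.74
4) 1.0(61.39) + 1.0(85.83) + 0.7(115.31) = 61.39 + 85.83 + 80.72 = 227.94
5) 1.0(61.39) = 61.39
6) 1.0(61.39) + 1.0(110.37) + 0.75(85.83) = 61.39 + 110.37 + 64.37 = 236.13
The controlling combination is 6, giving 236.13 kip·ft.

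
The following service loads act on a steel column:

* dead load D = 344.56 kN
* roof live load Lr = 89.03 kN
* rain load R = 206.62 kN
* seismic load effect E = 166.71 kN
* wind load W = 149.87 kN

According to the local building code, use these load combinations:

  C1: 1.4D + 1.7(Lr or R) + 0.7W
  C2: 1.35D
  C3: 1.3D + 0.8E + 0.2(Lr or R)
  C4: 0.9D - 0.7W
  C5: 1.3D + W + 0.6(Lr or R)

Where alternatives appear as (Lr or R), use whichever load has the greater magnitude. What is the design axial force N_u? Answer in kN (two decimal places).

(Lr or R) → R = 206.62 kN.
C1: 1.4(344.56) + 1.7(206.62) + 0.7(149.87) = 938.55
C2: 1.35(344.56) = 465.16
C3: 1.3(344.56) + 0.8(166.71) + 0.2(206.62) = 447.93 + 133.37 + 41.32 = 622.62
C4: 0.9(344.56) - 0.7(149.87) = 205.20
C5: 1.3(344.56) + 1.0(149.87) + 0.6(206.62) = 447.93 + 149.87 + 123.97 = 721.77
Combination 1 governs: N_u = 938.55 kN.

938.55 kN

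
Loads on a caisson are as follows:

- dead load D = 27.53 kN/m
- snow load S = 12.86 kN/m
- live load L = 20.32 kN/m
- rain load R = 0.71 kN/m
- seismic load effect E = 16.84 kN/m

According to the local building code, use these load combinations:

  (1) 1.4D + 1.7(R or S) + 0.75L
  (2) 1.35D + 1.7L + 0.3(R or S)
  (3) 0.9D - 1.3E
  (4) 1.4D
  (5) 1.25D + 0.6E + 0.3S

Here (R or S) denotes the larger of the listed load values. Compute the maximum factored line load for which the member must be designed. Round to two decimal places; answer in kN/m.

(R or S) → S = 12.86 kN/m.
(1) 1.4(27.53) + 1.7(12.86) + 0.75(20.32) = 38.54 + 21.86 + 15.24 = 75.64
(2) 1.35(27.53) + 1.7(20.32) + 0.3(12.86) = 37.17 + 34.54 + 3.86 = 75.57
(3) 0.9(27.53) - 1.3(16.84) = 24.78 - 21.89 = 2.89
(4) 1.4(27.53) = 38.54
(5) 1.25(27.53) + 0.6(16.84) + 0.3(12.86) = 34.41 + 10.10 + 3.86 = 48.37
The controlling combination is 1, giving 75.64 kN/m.

75.64 kN/m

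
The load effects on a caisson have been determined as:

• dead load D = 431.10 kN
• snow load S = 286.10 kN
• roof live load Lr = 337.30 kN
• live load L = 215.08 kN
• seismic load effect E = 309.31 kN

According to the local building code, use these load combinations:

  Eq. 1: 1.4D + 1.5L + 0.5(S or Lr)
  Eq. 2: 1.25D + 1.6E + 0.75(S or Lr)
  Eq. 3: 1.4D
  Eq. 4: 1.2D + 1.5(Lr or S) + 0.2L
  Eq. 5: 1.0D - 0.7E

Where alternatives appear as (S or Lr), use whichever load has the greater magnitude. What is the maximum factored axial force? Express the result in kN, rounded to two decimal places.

(S or Lr) → Lr = 337.30 kN; (Lr or S) → Lr = 337.30 kN.
Eq. 1: 1.4(431.10) + 1.5(215.08) + 0.5(337.30) = 603.54 + 322.62 + 168.65 = 1094.81
Eq. 2: 1.25(431.10) + 1.6(309.31) + 0.75(337.30) = 1286.75
Eq. 3: 1.4(431.10) = 603.54
Eq. 4: 1.2(431.10) + 1.5(337.30) + 0.2(215.08) = 517.32 + 505.95 + 43.02 = 1066.29
Eq. 5: 1.0(431.10) - 0.7(309.31) = 431.10 - 216.52 = 214.58
Combination 2 governs: N_u = 1286.75 kN.

1286.75 kN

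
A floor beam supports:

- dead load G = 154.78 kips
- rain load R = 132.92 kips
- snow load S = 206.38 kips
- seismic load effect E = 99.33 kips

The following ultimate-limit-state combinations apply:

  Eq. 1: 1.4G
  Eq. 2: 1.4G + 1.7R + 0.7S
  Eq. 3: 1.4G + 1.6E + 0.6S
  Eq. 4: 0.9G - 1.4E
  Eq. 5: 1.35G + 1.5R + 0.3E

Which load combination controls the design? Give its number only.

Eq. 1: 1.4(154.78) = 216.69
Eq. 2: 1.4(154.78) + 1.7(132.92) + 0.7(206.38) = 216.69 + 225.96 + 144.47 = 587.12
Eq. 3: 1.4(154.78) + 1.6(99.33) + 0.6(206.38) = 216.69 + 158.93 + 123.83 = 499.45
Eq. 4: 0.9(154.78) - 1.4(99.33) = 139.30 - 139.06 = 0.24
Eq. 5: 1.35(154.78) + 1.5(132.92) + 0.3(99.33) = 208.95 + 199.38 + 29.80 = 438.13
The largest value is 587.12 kips from combination 2.

Combination 2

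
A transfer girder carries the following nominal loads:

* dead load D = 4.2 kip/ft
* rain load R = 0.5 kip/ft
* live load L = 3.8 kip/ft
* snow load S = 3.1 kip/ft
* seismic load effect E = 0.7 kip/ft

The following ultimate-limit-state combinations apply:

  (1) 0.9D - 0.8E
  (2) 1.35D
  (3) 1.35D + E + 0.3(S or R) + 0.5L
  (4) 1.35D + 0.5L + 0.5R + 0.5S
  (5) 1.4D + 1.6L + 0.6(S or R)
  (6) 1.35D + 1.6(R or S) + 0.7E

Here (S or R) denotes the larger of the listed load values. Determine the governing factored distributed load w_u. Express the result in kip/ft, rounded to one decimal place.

13.8 kip/ft

(S or R) → S = 3.1 kip/ft; (R or S) → S = 3.1 kip/ft.
(1) 0.9(4.2) - 0.8(0.7) = 3.2
(2) 1.35(4.2) = 5.7
(3) 1.35(4.2) + 1.0(0.7) + 0.3(3.1) + 0.5(3.8) = 9.2
(4) 1.35(4.2) + 0.5(3.8) + 0.5(0.5) + 0.5(3.1) = 9.4
(5) 1.4(4.2) + 1.6(3.8) + 0.6(3.1) = 13.8
(6) 1.35(4.2) + 1.6(3.1) + 0.7(0.7) = 11.1
The controlling combination is 5, giving 13.8 kip/ft.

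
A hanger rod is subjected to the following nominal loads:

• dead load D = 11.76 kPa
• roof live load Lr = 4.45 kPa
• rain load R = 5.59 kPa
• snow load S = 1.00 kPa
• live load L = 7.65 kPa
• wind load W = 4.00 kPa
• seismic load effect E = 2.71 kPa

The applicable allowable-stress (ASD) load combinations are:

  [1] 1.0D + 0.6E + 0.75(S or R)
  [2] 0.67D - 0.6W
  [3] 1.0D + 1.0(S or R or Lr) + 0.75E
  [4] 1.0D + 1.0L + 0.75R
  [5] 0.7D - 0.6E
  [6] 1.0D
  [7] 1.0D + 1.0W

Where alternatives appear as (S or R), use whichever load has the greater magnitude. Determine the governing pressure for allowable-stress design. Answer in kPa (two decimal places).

(S or R) → R = 5.59 kPa; (S or R or Lr) → R = 5.59 kPa.
[1] 1.0(11.76) + 0.6(2.71) + 0.75(5.59) = 11.76 + 1.63 + 4.19 = 17.58
[2] 0.67(11.76) - 0.6(4.00) = 7.88 - 2.40 = 5.48
[3] 1.0(11.76) + 1.0(5.59) + 0.75(2.71) = 11.76 + 5.59 + 2.03 = 19.38
[4] 1.0(11.76) + 1.0(7.65) + 0.75(5.59) = 11.76 + 7.65 + 4.19 = 23.60
[5] 0.7(11.76) - 0.6(2.71) = 6.61
[6] 1.0(11.76) = 11.76
[7] 1.0(11.76) + 1.0(4.00) = 11.76 + 4.00 = 15.76
Maximum is from combination 4.

23.60 kPa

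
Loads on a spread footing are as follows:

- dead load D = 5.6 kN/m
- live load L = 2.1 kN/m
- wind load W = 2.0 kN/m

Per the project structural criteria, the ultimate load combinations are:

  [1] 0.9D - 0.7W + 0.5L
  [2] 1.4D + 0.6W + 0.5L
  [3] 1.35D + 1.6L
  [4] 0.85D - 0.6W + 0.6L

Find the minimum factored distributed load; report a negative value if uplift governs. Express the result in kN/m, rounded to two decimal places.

4.69 kN/m

[1] 0.9(5.6) - 0.7(2.0) + 0.5(2.1) = 5.04 - 1.40 + 1.05 = 4.69
[2] 1.4(5.6) + 0.6(2.0) + 0.5(2.1) = 7.84 + 1.20 + 1.05 = 10.09
[3] 1.35(5.6) + 1.6(2.1) = 7.56 + 3.36 = 10.92
[4] 0.85(5.6) - 0.6(2.0) + 0.6(2.1) = 4.76 - 1.20 + 1.26 = 4.82
Combination 1 gives the minimum: 4.69 kN/m.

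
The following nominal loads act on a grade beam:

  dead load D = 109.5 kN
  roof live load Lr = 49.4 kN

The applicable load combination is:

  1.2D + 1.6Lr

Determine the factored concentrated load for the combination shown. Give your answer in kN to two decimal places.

210.44 kN

1.2(109.5) + 1.6(49.4) = 131.40 + 79.04 = 210.44
P_u = 210.44 kN.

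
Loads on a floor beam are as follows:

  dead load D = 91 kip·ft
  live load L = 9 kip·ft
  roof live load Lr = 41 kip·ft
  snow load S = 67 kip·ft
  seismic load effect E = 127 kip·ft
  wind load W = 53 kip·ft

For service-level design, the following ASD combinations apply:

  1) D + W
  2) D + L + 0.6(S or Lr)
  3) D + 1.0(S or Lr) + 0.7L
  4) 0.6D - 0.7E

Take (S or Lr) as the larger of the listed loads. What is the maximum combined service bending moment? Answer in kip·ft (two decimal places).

164.30 kip·ft

(S or Lr) → S = 67 kip·ft.
1) 1.0(91) + 1.0(53) = 91.00 + 53.00 = 144.00
2) 1.0(91) + 1.0(9) + 0.6(67) = 91.00 + 9.00 + 40.20 = 140.20
3) 1.0(91) + 1.0(67) + 0.7(9) = 91.00 + 67.00 + 6.30 = 164.30
4) 0.6(91) - 0.7(127) = 54.60 - 88.90 = -34.30
Maximum is from combination 3.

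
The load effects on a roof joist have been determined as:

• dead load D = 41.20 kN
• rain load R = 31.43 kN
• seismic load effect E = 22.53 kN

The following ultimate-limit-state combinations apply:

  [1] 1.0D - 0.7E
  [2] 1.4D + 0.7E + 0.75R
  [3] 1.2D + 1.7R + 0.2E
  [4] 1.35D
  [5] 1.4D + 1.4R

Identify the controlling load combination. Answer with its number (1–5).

Combination 3

[1] 1.0(41.20) - 0.7(22.53) = 41.20 - 15.77 = 25.43
[2] 1.4(41.20) + 0.7(22.53) + 0.75(31.43) = 57.68 + 15.77 + 23.57 = 97.02
[3] 1.2(41.20) + 1.7(31.43) + 0.2(22.53) = 49.44 + 53.43 + 4.51 = 107.38
[4] 1.35(41.20) = 55.62
[5] 1.4(41.20) + 1.4(31.43) = 57.68 + 44.00 = 101.68
The largest value is 107.38 kN from combination 3.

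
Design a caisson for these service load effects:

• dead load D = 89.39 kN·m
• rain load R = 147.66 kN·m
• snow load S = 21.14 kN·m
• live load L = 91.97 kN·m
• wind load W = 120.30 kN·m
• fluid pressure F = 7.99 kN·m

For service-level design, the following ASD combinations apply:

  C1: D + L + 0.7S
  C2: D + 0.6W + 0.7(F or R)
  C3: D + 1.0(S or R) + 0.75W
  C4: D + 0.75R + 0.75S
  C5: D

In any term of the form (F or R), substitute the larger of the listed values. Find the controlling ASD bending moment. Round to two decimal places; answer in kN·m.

327.28 kN·m

(F or R) → R = 147.66 kN·m; (S or R) → R = 147.66 kN·m.
C1: 1.0(89.39) + 1.0(91.97) + 0.7(21.14) = 89.39 + 91.97 + 14.80 = 196.16
C2: 1.0(89.39) + 0.6(120.30) + 0.7(147.66) = 89.39 + 72.18 + 103.36 = 264.93
C3: 1.0(89.39) + 1.0(147.66) + 0.75(120.30) = 89.39 + 147.66 + 90.23 = 327.28
C4: 1.0(89.39) + 0.75(147.66) + 0.75(21.14) = 215.99
C5: 1.0(89.39) = 89.39
Maximum is from combination 3.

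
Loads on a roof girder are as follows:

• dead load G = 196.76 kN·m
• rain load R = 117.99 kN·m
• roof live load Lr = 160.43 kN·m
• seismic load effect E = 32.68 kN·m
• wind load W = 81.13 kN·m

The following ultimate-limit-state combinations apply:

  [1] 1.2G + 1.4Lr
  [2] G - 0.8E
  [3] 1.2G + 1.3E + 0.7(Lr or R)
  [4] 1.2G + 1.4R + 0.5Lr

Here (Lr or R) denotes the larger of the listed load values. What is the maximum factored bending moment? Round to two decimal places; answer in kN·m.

481.51 kN·m

(Lr or R) → Lr = 160.43 kN·m.
[1] 1.2(196.76) + 1.4(160.43) = 236.11 + 224.60 = 460.71
[2] 1.0(196.76) - 0.8(32.68) = 196.76 - 26.14 = 170.62
[3] 1.2(196.76) + 1.3(32.68) + 0.7(160.43) = 390.90
[4] 1.2(196.76) + 1.4(117.99) + 0.5(160.43) = 481.51
Maximum is from combination 4.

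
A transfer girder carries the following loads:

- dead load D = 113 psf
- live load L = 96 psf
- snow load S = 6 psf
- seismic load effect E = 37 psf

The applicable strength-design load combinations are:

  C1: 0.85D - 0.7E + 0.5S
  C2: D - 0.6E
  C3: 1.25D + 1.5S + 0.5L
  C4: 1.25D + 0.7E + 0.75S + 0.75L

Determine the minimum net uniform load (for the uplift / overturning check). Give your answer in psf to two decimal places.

C1: 0.85(113) - 0.7(37) + 0.5(6) = 96.05 - 25.90 + 3.00 = 73.15
C2: 1.0(113) - 0.6(37) = 113.00 - 22.20 = 90.80
C3: 1.25(113) + 1.5(6) + 0.5(96) = 141.25 + 9.00 + 48.00 = 198.25
C4: 1.25(113) + 0.7(37) + 0.75(6) + 0.75(96) = 141.25 + 25.90 + 4.50 + 72.00 = 243.65
Combination 1 gives the minimum: 73.15 psf.

73.15 psf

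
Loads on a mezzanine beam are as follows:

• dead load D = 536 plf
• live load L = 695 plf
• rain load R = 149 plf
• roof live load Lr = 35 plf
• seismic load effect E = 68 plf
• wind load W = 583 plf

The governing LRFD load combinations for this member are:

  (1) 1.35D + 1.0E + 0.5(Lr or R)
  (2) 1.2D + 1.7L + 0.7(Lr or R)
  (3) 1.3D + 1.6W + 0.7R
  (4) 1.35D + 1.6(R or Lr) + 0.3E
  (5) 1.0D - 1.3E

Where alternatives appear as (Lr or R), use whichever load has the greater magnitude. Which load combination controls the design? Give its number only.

(Lr or R) → R = 149 plf; (R or Lr) → R = 149 plf.
(1) 1.35(536) + 1.0(68) + 0.5(149) = 723.6 + 68.0 + 74.5 = 866.1
(2) 1.2(536) + 1.7(695) + 0.7(149) = 643.2 + 1181.5 + 104.3 = 1929.0
(3) 1.3(536) + 1.6(583) + 0.7(149) = 696.8 + 932.8 + 104.3 = 1733.9
(4) 1.35(536) + 1.6(149) + 0.3(68) = 723.6 + 238.4 + 20.4 = 982.4
(5) 1.0(536) - 1.3(68) = 536.0 - 88.4 = 447.6
The largest value is 1929.0 plf from combination 2.

Combination 2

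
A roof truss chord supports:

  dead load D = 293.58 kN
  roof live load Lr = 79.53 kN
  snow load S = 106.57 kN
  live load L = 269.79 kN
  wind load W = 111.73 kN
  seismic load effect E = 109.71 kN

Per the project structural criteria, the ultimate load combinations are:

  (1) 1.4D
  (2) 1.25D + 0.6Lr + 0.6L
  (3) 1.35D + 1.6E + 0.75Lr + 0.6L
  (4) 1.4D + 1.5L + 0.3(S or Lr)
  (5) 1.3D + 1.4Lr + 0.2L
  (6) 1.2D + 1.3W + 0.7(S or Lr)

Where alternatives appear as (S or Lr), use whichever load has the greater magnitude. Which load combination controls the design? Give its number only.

Combination 4

(S or Lr) → S = 106.57 kN.
(1) 1.4(293.58) = 411.01
(2) 1.25(293.58) + 0.6(79.53) + 0.6(269.79) = 366.98 + 47.72 + 161.87 = 576.57
(3) 1.35(293.58) + 1.6(109.71) + 0.75(79.53) + 0.6(269.79) = 396.33 + 175.54 + 59.65 + 161.87 = 793.39
(4) 1.4(293.58) + 1.5(269.79) + 0.3(106.57) = 411.01 + 404.69 + 31.97 = 847.67
(5) 1.3(293.58) + 1.4(79.53) + 0.2(269.79) = 381.65 + 111.34 + 53.96 = 546.95
(6) 1.2(293.58) + 1.3(111.73) + 0.7(106.57) = 572.14
The largest value is 847.67 kN from combination 4.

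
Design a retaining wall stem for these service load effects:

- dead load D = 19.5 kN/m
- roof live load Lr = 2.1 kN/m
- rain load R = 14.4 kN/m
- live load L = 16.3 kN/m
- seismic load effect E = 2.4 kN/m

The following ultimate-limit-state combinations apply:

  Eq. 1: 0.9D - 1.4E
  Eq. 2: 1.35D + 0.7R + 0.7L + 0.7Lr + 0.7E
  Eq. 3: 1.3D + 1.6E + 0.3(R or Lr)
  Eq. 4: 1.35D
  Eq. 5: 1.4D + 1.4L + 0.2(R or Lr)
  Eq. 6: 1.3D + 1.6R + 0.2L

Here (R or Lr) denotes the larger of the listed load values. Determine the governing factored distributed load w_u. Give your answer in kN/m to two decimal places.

53.00 kN/m

(R or Lr) → R = 14.4 kN/m.
Eq. 1: 0.9(19.5) - 1.4(2.4) = 17.55 - 3.36 = 14.19
Eq. 2: 1.35(19.5) + 0.7(14.4) + 0.7(16.3) + 0.7(2.1) + 0.7(2.4) = 26.33 + 10.08 + 11.41 + 1.47 + 1.68 = 50.97
Eq. 3: 1.3(19.5) + 1.6(2.4) + 0.3(14.4) = 25.35 + 3.84 + 4.32 = 33.51
Eq. 4: 1.35(19.5) = 26.33
Eq. 5: 1.4(19.5) + 1.4(16.3) + 0.2(14.4) = 27.30 + 22.82 + 2.88 = 53.00
Eq. 6: 1.3(19.5) + 1.6(14.4) + 0.2(16.3) = 25.35 + 23.04 + 3.26 = 51.65
Combination 5 governs: w_u = 53.00 kN/m.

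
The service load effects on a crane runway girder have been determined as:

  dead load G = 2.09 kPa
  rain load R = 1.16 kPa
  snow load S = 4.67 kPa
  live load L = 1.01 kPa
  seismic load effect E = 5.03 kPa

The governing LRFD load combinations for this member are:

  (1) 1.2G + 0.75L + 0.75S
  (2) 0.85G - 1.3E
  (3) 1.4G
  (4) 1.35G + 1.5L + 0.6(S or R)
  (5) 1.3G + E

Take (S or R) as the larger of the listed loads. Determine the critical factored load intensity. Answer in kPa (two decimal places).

(S or R) → S = 4.67 kPa.
(1) 1.2(2.09) + 0.75(1.01) + 0.75(4.67) = 2.51 + 0.76 + 3.50 = 6.77
(2) 0.85(2.09) - 1.3(5.03) = 1.78 - 6.54 = -4.76
(3) 1.4(2.09) = 2.93
(4) 1.35(2.09) + 1.5(1.01) + 0.6(4.67) = 2.82 + 1.52 + 2.80 = 7.14
(5) 1.3(2.09) + 1.0(5.03) = 2.72 + 5.03 = 7.75
Maximum is from combination 5.

7.75 kPa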